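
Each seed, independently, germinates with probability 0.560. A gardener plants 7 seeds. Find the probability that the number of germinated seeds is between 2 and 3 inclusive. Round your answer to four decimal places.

0.3390

X ~ Binomial(7, 0.56); P(2 ≤ X ≤ 3) = Σ C(7,k) p^k (1−p)^(7−k) over k:
  k=2: C(7,2)·0.56^2·0.44^5 = 0.108607
  k=3: C(7,3)·0.56^3·0.44^4 = 0.230379
Total = 0.338986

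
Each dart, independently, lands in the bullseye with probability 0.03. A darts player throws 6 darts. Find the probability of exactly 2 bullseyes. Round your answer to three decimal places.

X ~ Binomial(n=6, p=0.03).
P(X=2) = C(6,2) · p^2 · (1−p)^4
= 15 · 0.0009 · 0.88529 = 0.01195

0.012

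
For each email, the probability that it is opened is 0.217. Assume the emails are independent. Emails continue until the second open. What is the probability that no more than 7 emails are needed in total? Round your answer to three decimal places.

0.470

Finishing within 7 emails ⇔ at least 2 successes in the first 7. With X ~ Binomial(7, 0.217), P(Y ≤ 7) = 1 − P(X ≤ 1).
  k=0: C(7,0)·0.217^0·0.783^7 = 0.18044
  k=1: C(7,1)·0.217^1·0.783^6 = 0.35005
1 − 0.53049 = 0.46951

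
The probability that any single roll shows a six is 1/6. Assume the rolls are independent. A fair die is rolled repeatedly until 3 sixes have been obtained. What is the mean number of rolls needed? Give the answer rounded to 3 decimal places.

18.000

Y = total rolls until the third success; negative binomial with r=3, p=0.166667.
E[Y] = r / p = 3 / 0.166667 = 18.00000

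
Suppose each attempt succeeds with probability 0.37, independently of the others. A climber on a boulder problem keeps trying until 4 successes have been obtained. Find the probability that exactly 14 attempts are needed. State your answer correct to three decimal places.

Y = trial on which the fourth success occurs; negative binomial, r=4, p=0.37.
P(Y=14) = C(13,3) · p^4 · (1−p)^10
= 286 · 0.018742 · 0.0098493 = 0.05279

0.053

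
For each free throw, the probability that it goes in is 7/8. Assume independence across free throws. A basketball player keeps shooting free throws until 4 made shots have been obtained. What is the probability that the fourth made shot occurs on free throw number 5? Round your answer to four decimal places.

0.2931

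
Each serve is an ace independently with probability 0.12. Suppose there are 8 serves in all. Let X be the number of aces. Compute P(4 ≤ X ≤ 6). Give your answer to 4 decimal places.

X ~ Binomial(8, 0.12); P(4 ≤ X ≤ 6) = Σ C(8,k) p^k (1−p)^(8−k) over k:
  k=4: C(8,4)·0.12^4·0.88^4 = 0.008705
  k=5: C(8,5)·0.12^5·0.88^3 = 0.000950
  k=6: C(8,6)·0.12^6·0.88^2 = 0.000065
Total = 0.009719

0.0097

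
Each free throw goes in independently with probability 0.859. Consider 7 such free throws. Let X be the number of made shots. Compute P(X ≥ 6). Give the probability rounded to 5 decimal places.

0.74164

X ~ Binomial(7, 0.859); P(X ≥ 6) = Σ C(7,k) p^k (1−p)^(7−k) over k:
  k=6: C(7,6)·0.859^6·0.141^1 = 0.3965301
  k=7: C(7,7)·0.859^7·0.141^0 = 0.3451057
Total = 0.7416358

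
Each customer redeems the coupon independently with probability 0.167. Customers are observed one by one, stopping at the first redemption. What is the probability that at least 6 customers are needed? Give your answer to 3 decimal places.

0.401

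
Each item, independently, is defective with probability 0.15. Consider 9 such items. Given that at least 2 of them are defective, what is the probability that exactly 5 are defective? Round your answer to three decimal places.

0.012

X ~ Binomial(9, 0.15). Want P(X=5 | X≥2) = P(X=5) / P(X≥2).
P(X=5) = C(9,5)·0.15^5·0.85^4 = 0.00499
P(X≥2) = 1 − 0.23162 − 0.36786 = 0.40052
Ratio = 0.00499 / 0.40052 = 0.01247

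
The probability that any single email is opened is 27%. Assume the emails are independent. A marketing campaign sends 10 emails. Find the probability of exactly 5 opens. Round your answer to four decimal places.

X ~ Binomial(n=10, p=0.27).
P(X=5) = C(10,5) · p^5 · (1−p)^5
= 252 · 0.0014349 · 0.20731 = 0.074961

0.0750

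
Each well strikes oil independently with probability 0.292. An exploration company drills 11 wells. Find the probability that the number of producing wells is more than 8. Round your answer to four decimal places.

0.0005

X ~ Binomial(11, 0.292); P(X ≥ 9) = Σ C(11,k) p^k (1−p)^(11−k) over k:
  k=9: C(11,9)·0.292^9·0.708^2 = 0.000425
  k=10: C(11,10)·0.292^10·0.708^1 = 0.000035
  k=11: C(11,11)·0.292^11·0.708^0 = 0.000001
Total = 0.000462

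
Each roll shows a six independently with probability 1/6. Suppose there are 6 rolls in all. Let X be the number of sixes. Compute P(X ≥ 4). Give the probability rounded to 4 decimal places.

0.0087

X ~ Binomial(6, 0.166667); P(X ≥ 4) = Σ C(6,k) p^k (1−p)^(6−k) over k:
  k=4: C(6,4)·0.166667^4·0.833333^2 = 0.008038
  k=5: C(6,5)·0.166667^5·0.833333^1 = 0.000643
  k=6: C(6,6)·0.166667^6·0.833333^0 = 0.000021
Total = 0.008702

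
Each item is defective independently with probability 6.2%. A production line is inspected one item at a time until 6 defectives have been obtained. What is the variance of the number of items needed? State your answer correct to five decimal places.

1464.09990

Y = total items until the sixth success; negative binomial with r=6, p=0.062.
Var(Y) = r(1−p)/p² = 6·0.938 / 0.062² = 1464.0998959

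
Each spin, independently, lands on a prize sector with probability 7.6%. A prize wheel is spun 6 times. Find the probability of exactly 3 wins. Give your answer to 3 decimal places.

0.007

X ~ Binomial(n=6, p=0.076).
P(X=3) = C(6,3) · p^3 · (1−p)^3
= 20 · 0.00043898 · 0.78889 = 0.00693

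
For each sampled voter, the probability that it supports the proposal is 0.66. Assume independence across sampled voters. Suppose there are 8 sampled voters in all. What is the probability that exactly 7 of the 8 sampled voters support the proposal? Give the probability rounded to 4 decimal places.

X ~ Binomial(n=8, p=0.66).
P(X=7) = C(8,7) · p^7 · (1−p)^1
= 8 · 0.054552 · 0.34 = 0.148380

0.1484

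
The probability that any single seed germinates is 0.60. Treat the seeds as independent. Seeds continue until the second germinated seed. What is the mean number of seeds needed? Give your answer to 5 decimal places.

3.33333

Y = total seeds until the second success; negative binomial with r=2, p=0.60.
E[Y] = r / p = 2 / 0.60 = 3.3333333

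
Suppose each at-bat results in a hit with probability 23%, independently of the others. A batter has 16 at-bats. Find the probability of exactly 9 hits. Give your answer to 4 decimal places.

X ~ Binomial(n=16, p=0.23).
P(X=9) = C(16,9) · p^9 · (1−p)^7
= 11440 · 1.8012e-06 · 0.16049 = 0.003307

0.0033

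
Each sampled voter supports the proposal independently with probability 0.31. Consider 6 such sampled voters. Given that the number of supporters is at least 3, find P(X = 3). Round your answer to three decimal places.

0.713

X ~ Binomial(6, 0.31). Want P(X=3 | X≥3) = P(X=3) / P(X≥3).
P(X=3) = C(6,3)·0.31^3·0.69^3 = 0.19573
P(X≥3) = 1 − 0.10792 − 0.29091 − 0.32675 = 0.27443
Ratio = 0.19573 / 0.27443 = 0.71324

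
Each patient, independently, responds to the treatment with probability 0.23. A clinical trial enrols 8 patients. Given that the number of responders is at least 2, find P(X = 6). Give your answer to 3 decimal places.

X ~ Binomial(8, 0.23). Want P(X=6 | X≥2) = P(X=6) / P(X≥2).
P(X=6) = C(8,6)·0.23^6·0.77^2 = 0.00246
P(X≥2) = 1 − 0.12357 − 0.29529 = 0.58113
Ratio = 0.00246 / 0.58113 = 0.00423

0.004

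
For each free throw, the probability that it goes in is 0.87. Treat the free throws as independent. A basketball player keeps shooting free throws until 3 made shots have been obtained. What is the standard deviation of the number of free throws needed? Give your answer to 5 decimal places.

0.71782

Y = total free throws until the third success; negative binomial with r=3, p=0.87.
SD(Y) = √[r(1−p)/p²] = √(0.5152596) = 0.7178159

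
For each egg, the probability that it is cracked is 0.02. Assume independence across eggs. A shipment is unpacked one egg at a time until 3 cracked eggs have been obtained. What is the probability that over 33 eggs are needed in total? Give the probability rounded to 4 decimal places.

0.9721

Needing more than 33 eggs ⇔ fewer than 3 successes in the first 33. With X ~ Binomial(33, 0.02), P(Y > 33) = P(X ≤ 2).
  k=0: C(33,0)·0.02^0·0.98^33 = 0.513405
  k=1: C(33,1)·0.02^1·0.98^32 = 0.345763
  k=2: C(33,2)·0.02^2·0.98^31 = 0.112902
P(X ≤ 2) = 0.972071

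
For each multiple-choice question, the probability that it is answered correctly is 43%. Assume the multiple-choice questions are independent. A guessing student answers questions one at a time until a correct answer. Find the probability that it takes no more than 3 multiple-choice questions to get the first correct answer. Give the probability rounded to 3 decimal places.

Y = number of multiple-choice questions to the first success; geometric, p = 0.43.
P(Y ≤ 3) = 1 − (1−p)^3 = 1 − 0.18519 = 0.81481

0.815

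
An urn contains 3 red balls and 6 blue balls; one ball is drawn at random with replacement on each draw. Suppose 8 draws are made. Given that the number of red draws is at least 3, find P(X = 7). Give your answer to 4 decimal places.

0.0046

X ~ Binomial(8, 0.333333). Want P(X=7 | X≥3) = P(X=7) / P(X≥3).
P(X=7) = C(8,7)·0.333333^7·0.666667^1 = 0.002439
P(X≥3) = 1 − 0.039018 − 0.156074 − 0.273129 = 0.531779
Ratio = 0.002439 / 0.531779 = 0.004586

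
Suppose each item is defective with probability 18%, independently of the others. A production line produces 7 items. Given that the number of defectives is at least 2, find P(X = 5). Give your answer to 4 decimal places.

X ~ Binomial(7, 0.18). Want P(X=5 | X≥2) = P(X=5) / P(X≥2).
P(X=5) = C(7,5)·0.18^5·0.82^2 = 0.002668
P(X≥2) = 1 − 0.249285 − 0.383048 = 0.367666
Ratio = 0.002668 / 0.367666 = 0.007257

0.0073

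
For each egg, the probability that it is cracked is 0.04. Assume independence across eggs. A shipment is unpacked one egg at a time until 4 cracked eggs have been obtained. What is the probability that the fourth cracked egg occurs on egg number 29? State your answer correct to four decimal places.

Y = trial on which the fourth success occurs; negative binomial, r=4, p=0.04.
P(Y=29) = C(28,3) · p^4 · (1−p)^25
= 3276 · 2.56e-06 · 0.3604 = 0.003022

0.0030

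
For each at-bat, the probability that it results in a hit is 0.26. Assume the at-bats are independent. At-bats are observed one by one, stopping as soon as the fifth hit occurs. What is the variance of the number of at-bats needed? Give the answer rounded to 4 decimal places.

Y = total at-bats until the fifth success; negative binomial with r=5, p=0.26.
Var(Y) = r(1−p)/p² = 5·0.74 / 0.26² = 54.733728

54.7337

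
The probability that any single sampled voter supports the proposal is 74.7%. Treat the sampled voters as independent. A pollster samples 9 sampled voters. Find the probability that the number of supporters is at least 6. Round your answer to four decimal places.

0.8286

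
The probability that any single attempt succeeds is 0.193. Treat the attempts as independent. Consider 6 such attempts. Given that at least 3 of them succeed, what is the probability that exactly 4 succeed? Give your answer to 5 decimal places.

0.14982

X ~ Binomial(6, 0.193). Want P(X=4 | X≥3) = P(X=4) / P(X≥3).
P(X=4) = C(6,4)·0.193^4·0.807^2 = 0.0135540
P(X≥3) = 1 − 0.2762112 − 0.3963476 − 0.2369736 = 0.0904676
Ratio = 0.0135540 / 0.0904676 = 0.1498216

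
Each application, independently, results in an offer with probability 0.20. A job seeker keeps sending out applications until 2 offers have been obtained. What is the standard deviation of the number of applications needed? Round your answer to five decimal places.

6.32456

Y = total applications until the second success; negative binomial with r=2, p=0.20.
SD(Y) = √[r(1−p)/p²] = √(40.0000000) = 6.3245553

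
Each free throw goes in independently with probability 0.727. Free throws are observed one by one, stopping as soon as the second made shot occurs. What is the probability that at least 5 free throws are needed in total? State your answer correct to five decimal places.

Needing more than 4 free throws ⇔ fewer than 2 successes in the first 4. With X ~ Binomial(4, 0.727), P(Y > 4) = P(X ≤ 1).
  k=0: C(4,0)·0.727^0·0.273^4 = 0.0055546
  k=1: C(4,1)·0.727^1·0.273^3 = 0.0591674
P(X ≤ 1) = 0.0647220

0.06472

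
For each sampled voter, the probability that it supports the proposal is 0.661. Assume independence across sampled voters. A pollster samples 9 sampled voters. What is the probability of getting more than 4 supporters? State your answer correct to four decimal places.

X ~ Binomial(9, 0.661); P(X ≥ 5) = Σ C(9,k) p^k (1−p)^(9−k) over k:
  k=5: C(9,5)·0.661^5·0.339^4 = 0.209979
  k=6: C(9,6)·0.661^6·0.339^3 = 0.272953
  k=7: C(9,7)·0.661^7·0.339^2 = 0.228093
  k=8: C(9,8)·0.661^8·0.339^1 = 0.111187
  k=9: C(9,9)·0.661^9·0.339^0 = 0.024089
Total = 0.846301

0.8463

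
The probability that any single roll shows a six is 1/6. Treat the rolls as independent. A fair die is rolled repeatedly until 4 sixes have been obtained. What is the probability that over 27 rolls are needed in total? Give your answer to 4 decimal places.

Needing more than 27 rolls ⇔ fewer than 4 successes in the first 27. With X ~ Binomial(27, 0.166667), P(Y > 27) = P(X ≤ 3).
  k=0: C(27,0)·0.166667^0·0.833333^27 = 0.007280
  k=1: C(27,1)·0.166667^1·0.833333^26 = 0.039310
  k=2: C(27,2)·0.166667^2·0.833333^25 = 0.102205
  k=3: C(27,3)·0.166667^3·0.833333^24 = 0.170342
P(X ≤ 3) = 0.319137

0.3191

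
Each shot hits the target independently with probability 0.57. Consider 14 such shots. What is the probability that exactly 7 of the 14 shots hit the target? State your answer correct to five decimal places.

0.18237

X ~ Binomial(n=14, p=0.57).
P(X=7) = C(14,7) · p^7 · (1−p)^7
= 3432 · 0.019549 · 0.0027182 = 0.1823688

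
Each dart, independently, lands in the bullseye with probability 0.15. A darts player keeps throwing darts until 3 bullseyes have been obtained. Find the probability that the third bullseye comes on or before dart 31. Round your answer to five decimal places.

0.86411

Finishing within 31 darts ⇔ at least 3 successes in the first 31. With X ~ Binomial(31, 0.15), P(Y ≤ 31) = 1 − P(X ≤ 2).
  k=0: C(31,0)·0.15^0·0.85^31 = 0.0064861
  k=1: C(31,1)·0.15^1·0.85^30 = 0.0354830
  k=2: C(31,2)·0.15^2·0.85^29 = 0.0939257
1 − 0.1358949 = 0.8641051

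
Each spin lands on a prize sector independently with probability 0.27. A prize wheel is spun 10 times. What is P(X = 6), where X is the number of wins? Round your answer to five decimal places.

X ~ Binomial(n=10, p=0.27).
P(X=6) = C(10,6) · p^6 · (1−p)^4
= 210 · 0.00038742 · 0.28398 = 0.0231043

0.02310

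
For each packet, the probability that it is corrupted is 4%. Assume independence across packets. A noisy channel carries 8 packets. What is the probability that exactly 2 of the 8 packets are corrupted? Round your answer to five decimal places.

0.03507

X ~ Binomial(n=8, p=0.04).
P(X=2) = C(8,2) · p^2 · (1−p)^6
= 28 · 0.0016 · 0.78276 = 0.0350675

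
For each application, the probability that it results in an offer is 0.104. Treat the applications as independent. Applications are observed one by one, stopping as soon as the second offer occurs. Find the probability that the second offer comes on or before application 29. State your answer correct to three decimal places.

0.819

Finishing within 29 applications ⇔ at least 2 successes in the first 29. With X ~ Binomial(29, 0.104), P(Y ≤ 29) = 1 − P(X ≤ 1).
  k=0: C(29,0)·0.104^0·0.896^29 = 0.04139
  k=1: C(29,1)·0.104^1·0.896^28 = 0.13933
1 − 0.18073 = 0.81927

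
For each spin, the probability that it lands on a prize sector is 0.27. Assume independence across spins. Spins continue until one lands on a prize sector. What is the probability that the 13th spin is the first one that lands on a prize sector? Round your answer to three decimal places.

Geometric (trials to first success), p = 0.27.
P(Y = 13) = (1−p)^12 · p = 0.022902 · 0.27 = 0.00618

0.006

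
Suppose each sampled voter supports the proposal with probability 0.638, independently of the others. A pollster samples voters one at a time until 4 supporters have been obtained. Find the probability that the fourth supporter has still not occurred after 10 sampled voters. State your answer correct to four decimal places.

Needing more than 10 sampled voters ⇔ fewer than 4 successes in the first 10. With X ~ Binomial(10, 0.638), P(Y > 10) = P(X ≤ 3).
  k=0: C(10,0)·0.638^0·0.362^10 = 0.000039
  k=1: C(10,1)·0.638^1·0.362^9 = 0.000681
  k=2: C(10,2)·0.638^2·0.362^8 = 0.005402
  k=3: C(10,3)·0.638^3·0.362^7 = 0.025387
P(X ≤ 3) = 0.031508

0.0315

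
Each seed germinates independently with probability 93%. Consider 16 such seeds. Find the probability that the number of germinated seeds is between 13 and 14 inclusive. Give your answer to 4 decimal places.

X ~ Binomial(16, 0.93); P(13 ≤ X ≤ 14) = Σ C(16,k) p^k (1−p)^(16−k) over k:
  k=13: C(16,13)·0.93^13·0.07^3 = 0.074776
  k=14: C(16,14)·0.93^14·0.07^2 = 0.212882
Total = 0.287658

0.2877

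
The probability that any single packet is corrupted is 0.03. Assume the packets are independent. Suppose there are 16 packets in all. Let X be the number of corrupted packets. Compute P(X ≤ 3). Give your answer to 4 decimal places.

0.9989

X ~ Binomial(16, 0.03); P(X ≤ 3) = Σ C(16,k) p^k (1−p)^(16−k) over k:
  k=0: C(16,0)·0.03^0·0.97^16 = 0.614254
  k=1: C(16,1)·0.03^1·0.97^15 = 0.303961
  k=2: C(16,2)·0.03^2·0.97^14 = 0.070506
  k=3: C(16,3)·0.03^3·0.97^13 = 0.010176
Total = 0.998897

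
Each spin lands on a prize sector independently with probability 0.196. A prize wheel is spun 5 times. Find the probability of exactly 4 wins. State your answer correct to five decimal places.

X ~ Binomial(n=5, p=0.196).
P(X=4) = C(5,4) · p^4 · (1−p)^1
= 5 · 0.0014758 · 0.804 = 0.0059327

0.00593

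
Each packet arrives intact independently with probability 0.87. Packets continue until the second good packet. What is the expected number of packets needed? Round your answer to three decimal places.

Y = total packets until the second success; negative binomial with r=2, p=0.87.
E[Y] = r / p = 2 / 0.87 = 2.29885

2.299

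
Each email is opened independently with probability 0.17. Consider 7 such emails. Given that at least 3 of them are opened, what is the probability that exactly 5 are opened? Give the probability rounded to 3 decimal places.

0.020

X ~ Binomial(7, 0.17). Want P(X=5 | X≥3) = P(X=5) / P(X≥3).
P(X=5) = C(7,5)·0.17^5·0.83^2 = 0.00205
P(X≥3) = 1 − 0.27136 − 0.38906 − 0.23906 = 0.10052
Ratio = 0.00205 / 0.10052 = 0.02043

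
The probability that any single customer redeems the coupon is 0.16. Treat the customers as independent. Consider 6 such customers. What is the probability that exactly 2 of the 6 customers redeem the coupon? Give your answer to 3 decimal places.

X ~ Binomial(n=6, p=0.16).
P(X=2) = C(6,2) · p^2 · (1−p)^4
= 15 · 0.0256 · 0.49787 = 0.19118

0.191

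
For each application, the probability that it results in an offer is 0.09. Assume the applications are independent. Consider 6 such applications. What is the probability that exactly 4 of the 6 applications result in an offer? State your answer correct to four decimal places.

0.0008

X ~ Binomial(n=6, p=0.09).
P(X=4) = C(6,4) · p^4 · (1−p)^2
= 15 · 6.561e-05 · 0.8281 = 0.000815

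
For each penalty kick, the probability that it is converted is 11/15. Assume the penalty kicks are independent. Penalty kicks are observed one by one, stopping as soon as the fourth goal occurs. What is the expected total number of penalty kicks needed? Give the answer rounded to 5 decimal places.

Y = total penalty kicks until the fourth success; negative binomial with r=4, p=0.733333.
E[Y] = r / p = 4 / 0.733333 = 5.4545455

5.45455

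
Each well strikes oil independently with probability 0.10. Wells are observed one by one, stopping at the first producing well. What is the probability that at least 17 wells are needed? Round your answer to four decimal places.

0.1853

Y = number of wells to the first success; geometric, p = 0.10.
P(Y > 16) = P(first 16 all fail) = (1−p)^16 = 0.185302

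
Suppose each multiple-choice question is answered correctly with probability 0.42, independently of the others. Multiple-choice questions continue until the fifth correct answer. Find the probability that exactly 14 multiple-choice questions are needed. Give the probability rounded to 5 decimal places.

0.06941

Y = trial on which the fifth success occurs; negative binomial, r=5, p=0.42.
P(Y=14) = C(13,4) · p^5 · (1−p)^9
= 715 · 0.013069 · 0.0074277 = 0.0694072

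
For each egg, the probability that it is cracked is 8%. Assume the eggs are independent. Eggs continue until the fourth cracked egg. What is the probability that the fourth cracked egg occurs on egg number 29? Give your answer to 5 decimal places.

Y = trial on which the fourth success occurs; negative binomial, r=4, p=0.08.
P(Y=29) = C(28,3) · p^4 · (1−p)^25
= 3276 · 4.096e-05 · 0.12436 = 0.0166878

0.01669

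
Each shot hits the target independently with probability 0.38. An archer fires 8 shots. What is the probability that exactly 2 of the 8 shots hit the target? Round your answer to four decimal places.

0.2297

X ~ Binomial(n=8, p=0.38).
P(X=2) = C(8,2) · p^2 · (1−p)^6
= 28 · 0.1444 · 0.0568 = 0.229655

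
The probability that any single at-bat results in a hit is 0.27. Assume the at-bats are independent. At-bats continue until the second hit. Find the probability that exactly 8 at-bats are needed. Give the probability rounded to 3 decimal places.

0.077

Y = trial on which the second success occurs; negative binomial, r=2, p=0.27.
P(Y=8) = C(7,1) · p^2 · (1−p)^6
= 7 · 0.0729 · 0.15133 = 0.07723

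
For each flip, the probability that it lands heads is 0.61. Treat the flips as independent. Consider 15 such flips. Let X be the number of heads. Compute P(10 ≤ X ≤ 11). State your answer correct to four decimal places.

X ~ Binomial(15, 0.61); P(10 ≤ X ≤ 11) = Σ C(15,k) p^k (1−p)^(15−k) over k:
  k=10: C(15,10)·0.61^10·0.39^5 = 0.193275
  k=11: C(15,11)·0.61^11·0.39^4 = 0.137410
Total = 0.330686

0.3307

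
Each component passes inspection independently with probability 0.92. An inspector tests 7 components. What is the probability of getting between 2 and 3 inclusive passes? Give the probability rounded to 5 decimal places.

0.00117

X ~ Binomial(7, 0.92); P(2 ≤ X ≤ 3) = Σ C(7,k) p^k (1−p)^(7−k) over k:
  k=2: C(7,2)·0.92^2·0.08^5 = 0.0000582
  k=3: C(7,3)·0.92^3·0.08^4 = 0.0011163
Total = 0.0011746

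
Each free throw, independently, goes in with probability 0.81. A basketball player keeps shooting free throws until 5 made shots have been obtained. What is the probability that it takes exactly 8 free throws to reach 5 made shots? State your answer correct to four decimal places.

0.0837

Y = trial on which the fifth success occurs; negative binomial, r=5, p=0.81.
P(Y=8) = C(7,4) · p^5 · (1−p)^3
= 35 · 0.34868 · 0.006859 = 0.083705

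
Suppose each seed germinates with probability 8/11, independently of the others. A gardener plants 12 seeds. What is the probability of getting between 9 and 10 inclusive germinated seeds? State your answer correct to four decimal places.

0.4573

X ~ Binomial(12, 0.727273); P(9 ≤ X ≤ 10) = Σ C(12,k) p^k (1−p)^(12−k) over k:
  k=9: C(12,9)·0.727273^9·0.272727^3 = 0.254029
  k=10: C(12,10)·0.727273^10·0.272727^2 = 0.203224
Total = 0.457253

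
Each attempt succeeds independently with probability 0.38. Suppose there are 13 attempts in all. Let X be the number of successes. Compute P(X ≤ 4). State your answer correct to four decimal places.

0.4101

X ~ Binomial(13, 0.38); P(X ≤ 4) = Σ C(13,k) p^k (1−p)^(13−k) over k:
  k=0: C(13,0)·0.38^0·0.62^13 = 0.002000
  k=1: C(13,1)·0.38^1·0.62^12 = 0.015938
  k=2: C(13,2)·0.38^2·0.62^11 = 0.058610
  k=3: C(13,3)·0.38^3·0.62^10 = 0.131715
  k=4: C(13,4)·0.38^4·0.62^9 = 0.201821
Total = 0.410083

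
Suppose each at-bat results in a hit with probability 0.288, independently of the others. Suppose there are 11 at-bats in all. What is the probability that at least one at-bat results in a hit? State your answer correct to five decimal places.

0.97616

P(at least one) = 1 − P(none) = 1 − (1 − 0.288)^11
= 1 − 0.0238386 = 0.9761614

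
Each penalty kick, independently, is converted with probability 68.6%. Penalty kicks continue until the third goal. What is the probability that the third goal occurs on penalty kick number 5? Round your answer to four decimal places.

0.1910

Y = trial on which the third success occurs; negative binomial, r=3, p=0.686.
P(Y=5) = C(4,2) · p^3 · (1−p)^2
= 6 · 0.32283 · 0.098596 = 0.190978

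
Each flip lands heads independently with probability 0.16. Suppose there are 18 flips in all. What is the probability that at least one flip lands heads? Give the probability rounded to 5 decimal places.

0.95665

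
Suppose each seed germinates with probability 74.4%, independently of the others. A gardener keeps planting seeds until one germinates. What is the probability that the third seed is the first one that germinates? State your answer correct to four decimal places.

0.0488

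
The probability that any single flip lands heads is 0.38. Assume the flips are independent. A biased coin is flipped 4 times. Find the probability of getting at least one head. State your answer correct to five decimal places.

P(at least one) = 1 − P(none) = 1 − (1 − 0.38)^4
= 1 − 0.1477634 = 0.8522366

0.85224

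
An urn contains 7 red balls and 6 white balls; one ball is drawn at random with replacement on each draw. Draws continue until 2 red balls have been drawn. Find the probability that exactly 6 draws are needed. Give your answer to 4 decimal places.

0.0658

Y = trial on which the second success occurs; negative binomial, r=2, p=0.538462.
P(Y=6) = C(5,1) · p^2 · (1−p)^4
= 5 · 0.28994 · 0.045377 = 0.065783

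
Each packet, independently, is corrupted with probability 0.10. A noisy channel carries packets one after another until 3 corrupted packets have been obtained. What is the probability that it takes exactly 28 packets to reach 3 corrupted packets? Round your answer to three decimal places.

Y = trial on which the third success occurs; negative binomial, r=3, p=0.10.
P(Y=28) = C(27,2) · p^3 · (1−p)^25
= 351 · 0.001 · 0.07179 = 0.02520

0.025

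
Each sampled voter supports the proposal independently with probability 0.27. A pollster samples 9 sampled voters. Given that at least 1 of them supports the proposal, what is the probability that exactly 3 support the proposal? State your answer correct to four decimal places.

0.2659

X ~ Binomial(9, 0.27). Want P(X=3 | X≥1) = P(X=3) / P(X≥1).
P(X=3) = C(9,3)·0.27^3·0.73^6 = 0.250212
P(X≥1) = 1 − 0.058872 = 0.941128
Ratio = 0.250212 / 0.941128 = 0.265864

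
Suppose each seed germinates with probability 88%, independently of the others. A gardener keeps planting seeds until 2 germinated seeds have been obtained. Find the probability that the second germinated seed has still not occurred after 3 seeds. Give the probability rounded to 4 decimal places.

Needing more than 3 seeds ⇔ fewer than 2 successes in the first 3. With X ~ Binomial(3, 0.88), P(Y > 3) = P(X ≤ 1).
  k=0: C(3,0)·0.88^0·0.12^3 = 0.001728
  k=1: C(3,1)·0.88^1·0.12^2 = 0.038016
P(X ≤ 1) = 0.039744

0.0397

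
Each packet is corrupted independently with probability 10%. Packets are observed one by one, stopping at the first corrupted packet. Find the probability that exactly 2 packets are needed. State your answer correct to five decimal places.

Geometric (trials to first success), p = 0.10.
P(Y = 2) = (1−p)^1 · p = 0.9 · 0.10 = 0.0900000

0.09000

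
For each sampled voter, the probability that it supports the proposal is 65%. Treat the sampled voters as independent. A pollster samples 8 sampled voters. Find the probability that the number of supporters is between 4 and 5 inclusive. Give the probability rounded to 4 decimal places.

0.4661

X ~ Binomial(8, 0.65); P(4 ≤ X ≤ 5) = Σ C(8,k) p^k (1−p)^(8−k) over k:
  k=4: C(8,4)·0.65^4·0.35^4 = 0.187510
  k=5: C(8,5)·0.65^5·0.35^3 = 0.278586
Total = 0.466095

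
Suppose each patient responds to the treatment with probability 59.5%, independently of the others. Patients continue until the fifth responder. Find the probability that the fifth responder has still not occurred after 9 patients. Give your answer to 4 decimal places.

0.2771

Needing more than 9 patients ⇔ fewer than 5 successes in the first 9. With X ~ Binomial(9, 0.595), P(Y > 9) = P(X ≤ 4).
  k=0: C(9,0)·0.595^0·0.405^9 = 0.000293
  k=1: C(9,1)·0.595^1·0.405^8 = 0.003876
  k=2: C(9,2)·0.595^2·0.405^7 = 0.022778
  k=3: C(9,3)·0.595^3·0.405^6 = 0.078084
  k=4: C(9,4)·0.595^4·0.405^5 = 0.172073
P(X ≤ 4) = 0.277105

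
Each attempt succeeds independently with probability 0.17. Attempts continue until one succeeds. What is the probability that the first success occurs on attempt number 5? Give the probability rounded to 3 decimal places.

Geometric (trials to first success), p = 0.17.
P(Y = 5) = (1−p)^4 · p = 0.47458 · 0.17 = 0.08068

0.081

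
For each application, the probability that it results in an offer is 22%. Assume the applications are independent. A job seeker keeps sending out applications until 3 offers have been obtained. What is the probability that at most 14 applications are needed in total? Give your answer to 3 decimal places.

Finishing within 14 applications ⇔ at least 3 successes in the first 14. With X ~ Binomial(14, 0.22), P(Y ≤ 14) = 1 − P(X ≤ 2).
  k=0: C(14,0)·0.22^0·0.78^14 = 0.03085
  k=1: C(14,1)·0.22^1·0.78^13 = 0.12184
  k=2: C(14,2)·0.22^2·0.78^12 = 0.22337
1 − 0.37606 = 0.62394

0.624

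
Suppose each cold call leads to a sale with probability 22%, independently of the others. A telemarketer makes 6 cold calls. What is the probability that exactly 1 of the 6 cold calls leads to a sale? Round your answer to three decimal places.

X ~ Binomial(n=6, p=0.22).
P(X=1) = C(6,1) · p^1 · (1−p)^5
= 6 · 0.22 · 0.28872 = 0.38111

0.381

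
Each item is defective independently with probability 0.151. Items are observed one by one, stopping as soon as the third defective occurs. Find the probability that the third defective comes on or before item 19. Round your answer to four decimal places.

Finishing within 19 items ⇔ at least 3 successes in the first 19. With X ~ Binomial(19, 0.151), P(Y ≤ 19) = 1 − P(X ≤ 2).
  k=0: C(19,0)·0.151^0·0.849^19 = 0.044591
  k=1: C(19,1)·0.151^1·0.849^18 = 0.150685
  k=2: C(19,2)·0.151^2·0.849^17 = 0.241202
1 − 0.436477 = 0.563523

0.5635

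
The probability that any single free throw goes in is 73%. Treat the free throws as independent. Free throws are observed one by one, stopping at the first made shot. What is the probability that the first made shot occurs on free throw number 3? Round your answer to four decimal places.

0.0532

Geometric (trials to first success), p = 0.73.
P(Y = 3) = (1−p)^2 · p = 0.0729 · 0.73 = 0.053217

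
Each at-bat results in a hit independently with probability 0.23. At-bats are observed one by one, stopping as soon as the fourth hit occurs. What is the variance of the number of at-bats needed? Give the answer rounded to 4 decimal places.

58.2231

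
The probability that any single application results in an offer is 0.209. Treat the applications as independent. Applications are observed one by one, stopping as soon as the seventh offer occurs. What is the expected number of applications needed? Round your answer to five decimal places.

Y = total applications until the seventh success; negative binomial with r=7, p=0.209.
E[Y] = r / p = 7 / 0.209 = 33.4928230

33.49282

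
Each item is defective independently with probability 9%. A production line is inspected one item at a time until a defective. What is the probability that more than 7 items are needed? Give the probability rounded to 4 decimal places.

0.5168

Y = number of items to the first success; geometric, p = 0.09.
P(Y > 7) = P(first 7 all fail) = (1−p)^7 = 0.516761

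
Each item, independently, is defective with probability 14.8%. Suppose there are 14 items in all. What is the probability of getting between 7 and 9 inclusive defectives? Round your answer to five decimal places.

0.00203

X ~ Binomial(14, 0.148); P(7 ≤ X ≤ 9) = Σ C(14,k) p^k (1−p)^(14−k) over k:
  k=7: C(14,7)·0.148^7·0.852^7 = 0.0017396
  k=8: C(14,8)·0.148^8·0.852^6 = 0.0002644
  k=9: C(14,9)·0.148^9·0.852^5 = 0.0000306
Total = 0.0020347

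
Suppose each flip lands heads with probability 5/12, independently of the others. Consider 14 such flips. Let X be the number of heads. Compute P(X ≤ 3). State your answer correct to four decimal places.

X ~ Binomial(14, 0.416667); P(X ≤ 3) = Σ C(14,k) p^k (1−p)^(14−k) over k:
  k=0: C(14,0)·0.416667^0·0.583333^14 = 0.000528
  k=1: C(14,1)·0.416667^1·0.583333^13 = 0.005282
  k=2: C(14,2)·0.416667^2·0.583333^12 = 0.024526
  k=3: C(14,3)·0.416667^3·0.583333^11 = 0.070073
Total = 0.100410

0.1004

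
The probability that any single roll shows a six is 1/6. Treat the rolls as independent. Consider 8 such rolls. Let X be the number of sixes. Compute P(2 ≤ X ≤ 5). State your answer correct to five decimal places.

0.39488

X ~ Binomial(8, 0.166667); P(2 ≤ X ≤ 5) = Σ C(8,k) p^k (1−p)^(8−k) over k:
  k=2: C(8,2)·0.166667^2·0.833333^6 = 0.2604762
  k=3: C(8,3)·0.166667^3·0.833333^5 = 0.1041905
  k=4: C(8,4)·0.166667^4·0.833333^4 = 0.0260476
  k=5: C(8,5)·0.166667^5·0.833333^3 = 0.0041676
Total = 0.3948819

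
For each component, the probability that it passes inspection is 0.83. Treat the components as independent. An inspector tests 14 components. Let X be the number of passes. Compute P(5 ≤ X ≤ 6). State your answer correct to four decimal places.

X ~ Binomial(14, 0.83); P(5 ≤ X ≤ 6) = Σ C(14,k) p^k (1−p)^(14−k) over k:
  k=5: C(14,5)·0.83^5·0.17^9 = 0.000094
  k=6: C(14,6)·0.83^6·0.17^8 = 0.000685
Total = 0.000778

0.0008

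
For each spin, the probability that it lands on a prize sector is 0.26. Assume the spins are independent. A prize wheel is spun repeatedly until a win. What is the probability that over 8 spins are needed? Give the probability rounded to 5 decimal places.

0.08992

Y = number of spins to the first success; geometric, p = 0.26.
P(Y > 8) = P(first 8 all fail) = (1−p)^8 = 0.0899195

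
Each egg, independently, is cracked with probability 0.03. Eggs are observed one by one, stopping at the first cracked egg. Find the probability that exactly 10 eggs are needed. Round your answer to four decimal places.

Geometric (trials to first success), p = 0.03.
P(Y = 10) = (1−p)^9 · p = 0.76023 · 0.03 = 0.022807

0.0228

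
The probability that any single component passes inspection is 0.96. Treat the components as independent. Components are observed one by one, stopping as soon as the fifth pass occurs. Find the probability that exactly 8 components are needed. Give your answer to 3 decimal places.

0.002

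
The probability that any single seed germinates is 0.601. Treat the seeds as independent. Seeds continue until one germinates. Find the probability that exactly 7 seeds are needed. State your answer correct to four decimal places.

0.0024

Geometric (trials to first success), p = 0.601.
P(Y = 7) = (1−p)^6 · p = 0.0040349 · 0.601 = 0.002425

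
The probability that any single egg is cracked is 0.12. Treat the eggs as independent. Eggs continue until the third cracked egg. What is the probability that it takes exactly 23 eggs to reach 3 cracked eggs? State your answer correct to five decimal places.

Y = trial on which the third success occurs; negative binomial, r=3, p=0.12.
P(Y=23) = C(22,2) · p^3 · (1−p)^20
= 231 · 0.001728 · 0.077563 = 0.0309606

0.03096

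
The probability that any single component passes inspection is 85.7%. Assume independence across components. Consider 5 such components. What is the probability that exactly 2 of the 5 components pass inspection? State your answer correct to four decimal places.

X ~ Binomial(n=5, p=0.857).
P(X=2) = C(5,2) · p^2 · (1−p)^3
= 10 · 0.73445 · 0.0029242 = 0.021477

0.0215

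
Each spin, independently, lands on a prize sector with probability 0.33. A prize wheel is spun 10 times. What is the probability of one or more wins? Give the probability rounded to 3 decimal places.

P(at least one) = 1 − P(none) = 1 − (1 − 0.33)^10
= 1 − 0.01823 = 0.98177

0.982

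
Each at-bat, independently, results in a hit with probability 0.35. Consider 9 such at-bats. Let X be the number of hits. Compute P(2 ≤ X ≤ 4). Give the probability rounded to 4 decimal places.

X ~ Binomial(9, 0.35); P(2 ≤ X ≤ 4) = Σ C(9,k) p^k (1−p)^(9−k) over k:
  k=2: C(9,2)·0.35^2·0.65^7 = 0.216188
  k=3: C(9,3)·0.35^3·0.65^6 = 0.271621
  k=4: C(9,4)·0.35^4·0.65^5 = 0.219386
Total = 0.707196

0.7072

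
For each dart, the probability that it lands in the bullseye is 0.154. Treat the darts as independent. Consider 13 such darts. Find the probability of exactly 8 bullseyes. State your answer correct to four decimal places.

X ~ Binomial(n=13, p=0.154).
P(X=8) = C(13,8) · p^8 · (1−p)^5
= 1287 · 3.1635e-07 · 0.43336 = 0.000176

0.0002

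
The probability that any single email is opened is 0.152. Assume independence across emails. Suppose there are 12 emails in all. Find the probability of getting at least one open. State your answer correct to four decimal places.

P(at least one) = 1 − P(none) = 1 − (1 − 0.152)^12
= 1 − 0.138277 = 0.861723

0.8617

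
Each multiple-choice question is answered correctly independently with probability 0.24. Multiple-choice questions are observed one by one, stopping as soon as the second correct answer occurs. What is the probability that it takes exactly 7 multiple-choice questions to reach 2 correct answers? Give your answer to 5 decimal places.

0.08763

Y = trial on which the second success occurs; negative binomial, r=2, p=0.24.
P(Y=7) = C(6,1) · p^2 · (1−p)^5
= 6 · 0.0576 · 0.25355 = 0.0876278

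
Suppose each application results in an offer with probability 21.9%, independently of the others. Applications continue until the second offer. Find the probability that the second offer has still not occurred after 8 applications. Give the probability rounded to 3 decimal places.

Needing more than 8 applications ⇔ fewer than 2 successes in the first 8. With X ~ Binomial(8, 0.219), P(Y > 8) = P(X ≤ 1).
  k=0: C(8,0)·0.219^0·0.781^8 = 0.13842
  k=1: C(8,1)·0.219^1·0.781^7 = 0.31052
P(X ≤ 1) = 0.44894

0.449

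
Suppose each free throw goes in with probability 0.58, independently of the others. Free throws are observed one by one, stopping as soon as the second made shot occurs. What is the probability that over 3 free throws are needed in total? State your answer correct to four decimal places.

Needing more than 3 free throws ⇔ fewer than 2 successes in the first 3. With X ~ Binomial(3, 0.58), P(Y > 3) = P(X ≤ 1).
  k=0: C(3,0)·0.58^0·0.42^3 = 0.074088
  k=1: C(3,1)·0.58^1·0.42^2 = 0.306936
P(X ≤ 1) = 0.381024

0.3810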